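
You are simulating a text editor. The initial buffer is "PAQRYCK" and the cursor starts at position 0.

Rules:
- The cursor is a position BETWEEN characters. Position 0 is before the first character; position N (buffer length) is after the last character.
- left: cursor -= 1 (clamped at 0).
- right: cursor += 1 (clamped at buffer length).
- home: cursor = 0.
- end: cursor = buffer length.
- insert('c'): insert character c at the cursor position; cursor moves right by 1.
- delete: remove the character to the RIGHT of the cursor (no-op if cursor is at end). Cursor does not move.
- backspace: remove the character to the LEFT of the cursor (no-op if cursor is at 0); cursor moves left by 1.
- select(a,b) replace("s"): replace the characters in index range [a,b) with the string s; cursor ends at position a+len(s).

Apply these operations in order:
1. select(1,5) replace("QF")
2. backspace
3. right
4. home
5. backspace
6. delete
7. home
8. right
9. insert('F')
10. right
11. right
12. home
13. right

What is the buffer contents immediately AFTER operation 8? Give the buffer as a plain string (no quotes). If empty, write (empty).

Answer: QCK

Derivation:
After op 1 (select(1,5) replace("QF")): buf='PQFCK' cursor=3
After op 2 (backspace): buf='PQCK' cursor=2
After op 3 (right): buf='PQCK' cursor=3
After op 4 (home): buf='PQCK' cursor=0
After op 5 (backspace): buf='PQCK' cursor=0
After op 6 (delete): buf='QCK' cursor=0
After op 7 (home): buf='QCK' cursor=0
After op 8 (right): buf='QCK' cursor=1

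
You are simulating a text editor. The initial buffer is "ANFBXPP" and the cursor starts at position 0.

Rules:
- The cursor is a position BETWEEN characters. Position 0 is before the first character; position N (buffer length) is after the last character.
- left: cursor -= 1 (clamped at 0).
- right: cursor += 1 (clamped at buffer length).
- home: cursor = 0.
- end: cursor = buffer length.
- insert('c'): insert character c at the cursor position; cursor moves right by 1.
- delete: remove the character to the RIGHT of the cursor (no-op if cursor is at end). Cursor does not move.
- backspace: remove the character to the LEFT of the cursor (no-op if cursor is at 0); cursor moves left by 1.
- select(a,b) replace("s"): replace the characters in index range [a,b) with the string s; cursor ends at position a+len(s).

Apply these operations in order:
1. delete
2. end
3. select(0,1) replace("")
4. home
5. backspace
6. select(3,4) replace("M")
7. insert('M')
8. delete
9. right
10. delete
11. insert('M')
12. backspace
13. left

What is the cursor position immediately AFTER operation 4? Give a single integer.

Answer: 0

Derivation:
After op 1 (delete): buf='NFBXPP' cursor=0
After op 2 (end): buf='NFBXPP' cursor=6
After op 3 (select(0,1) replace("")): buf='FBXPP' cursor=0
After op 4 (home): buf='FBXPP' cursor=0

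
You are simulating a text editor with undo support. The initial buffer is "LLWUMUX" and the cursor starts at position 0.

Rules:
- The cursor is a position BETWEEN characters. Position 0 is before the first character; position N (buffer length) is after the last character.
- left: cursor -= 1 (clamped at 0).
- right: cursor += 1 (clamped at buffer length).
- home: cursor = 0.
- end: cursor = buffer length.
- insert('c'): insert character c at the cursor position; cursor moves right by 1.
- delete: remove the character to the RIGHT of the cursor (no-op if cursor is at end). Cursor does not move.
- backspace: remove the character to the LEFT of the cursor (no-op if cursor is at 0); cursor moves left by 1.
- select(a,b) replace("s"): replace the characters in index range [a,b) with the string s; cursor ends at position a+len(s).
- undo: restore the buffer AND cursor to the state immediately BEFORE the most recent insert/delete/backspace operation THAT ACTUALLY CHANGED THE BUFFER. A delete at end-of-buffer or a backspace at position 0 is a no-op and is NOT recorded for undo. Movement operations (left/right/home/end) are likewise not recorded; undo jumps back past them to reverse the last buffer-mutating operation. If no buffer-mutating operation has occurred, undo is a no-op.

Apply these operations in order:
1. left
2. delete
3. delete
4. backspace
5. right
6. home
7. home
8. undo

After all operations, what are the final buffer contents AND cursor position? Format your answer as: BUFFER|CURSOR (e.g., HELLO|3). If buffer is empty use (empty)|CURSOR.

Answer: LWUMUX|0

Derivation:
After op 1 (left): buf='LLWUMUX' cursor=0
After op 2 (delete): buf='LWUMUX' cursor=0
After op 3 (delete): buf='WUMUX' cursor=0
After op 4 (backspace): buf='WUMUX' cursor=0
After op 5 (right): buf='WUMUX' cursor=1
After op 6 (home): buf='WUMUX' cursor=0
After op 7 (home): buf='WUMUX' cursor=0
After op 8 (undo): buf='LWUMUX' cursor=0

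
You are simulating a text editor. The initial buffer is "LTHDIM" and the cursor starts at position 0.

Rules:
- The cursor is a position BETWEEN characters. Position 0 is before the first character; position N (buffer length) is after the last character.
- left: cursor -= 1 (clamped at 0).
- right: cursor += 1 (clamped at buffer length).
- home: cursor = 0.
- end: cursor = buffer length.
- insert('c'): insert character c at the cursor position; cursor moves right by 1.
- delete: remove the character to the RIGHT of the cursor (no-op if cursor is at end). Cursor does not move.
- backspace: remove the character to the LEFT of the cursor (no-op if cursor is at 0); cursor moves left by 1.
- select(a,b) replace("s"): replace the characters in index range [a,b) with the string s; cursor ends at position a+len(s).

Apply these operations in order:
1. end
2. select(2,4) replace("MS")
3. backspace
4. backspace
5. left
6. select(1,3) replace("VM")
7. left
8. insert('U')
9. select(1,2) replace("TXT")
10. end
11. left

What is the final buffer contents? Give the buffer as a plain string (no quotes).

Answer: LTXTUMM

Derivation:
After op 1 (end): buf='LTHDIM' cursor=6
After op 2 (select(2,4) replace("MS")): buf='LTMSIM' cursor=4
After op 3 (backspace): buf='LTMIM' cursor=3
After op 4 (backspace): buf='LTIM' cursor=2
After op 5 (left): buf='LTIM' cursor=1
After op 6 (select(1,3) replace("VM")): buf='LVMM' cursor=3
After op 7 (left): buf='LVMM' cursor=2
After op 8 (insert('U')): buf='LVUMM' cursor=3
After op 9 (select(1,2) replace("TXT")): buf='LTXTUMM' cursor=4
After op 10 (end): buf='LTXTUMM' cursor=7
After op 11 (left): buf='LTXTUMM' cursor=6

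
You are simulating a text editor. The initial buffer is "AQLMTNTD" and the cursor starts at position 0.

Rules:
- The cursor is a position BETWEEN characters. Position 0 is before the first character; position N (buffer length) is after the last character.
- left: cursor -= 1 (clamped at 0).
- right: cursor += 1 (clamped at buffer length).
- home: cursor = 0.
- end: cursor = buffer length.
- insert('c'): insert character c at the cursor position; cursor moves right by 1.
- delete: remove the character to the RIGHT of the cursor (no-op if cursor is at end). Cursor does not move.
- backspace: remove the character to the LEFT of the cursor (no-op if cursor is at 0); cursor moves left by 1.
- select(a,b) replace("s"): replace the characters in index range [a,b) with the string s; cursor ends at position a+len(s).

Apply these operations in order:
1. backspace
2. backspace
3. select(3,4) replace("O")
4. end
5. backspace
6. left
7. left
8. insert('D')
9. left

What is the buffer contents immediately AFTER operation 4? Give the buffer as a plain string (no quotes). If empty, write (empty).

Answer: AQLOTNTD

Derivation:
After op 1 (backspace): buf='AQLMTNTD' cursor=0
After op 2 (backspace): buf='AQLMTNTD' cursor=0
After op 3 (select(3,4) replace("O")): buf='AQLOTNTD' cursor=4
After op 4 (end): buf='AQLOTNTD' cursor=8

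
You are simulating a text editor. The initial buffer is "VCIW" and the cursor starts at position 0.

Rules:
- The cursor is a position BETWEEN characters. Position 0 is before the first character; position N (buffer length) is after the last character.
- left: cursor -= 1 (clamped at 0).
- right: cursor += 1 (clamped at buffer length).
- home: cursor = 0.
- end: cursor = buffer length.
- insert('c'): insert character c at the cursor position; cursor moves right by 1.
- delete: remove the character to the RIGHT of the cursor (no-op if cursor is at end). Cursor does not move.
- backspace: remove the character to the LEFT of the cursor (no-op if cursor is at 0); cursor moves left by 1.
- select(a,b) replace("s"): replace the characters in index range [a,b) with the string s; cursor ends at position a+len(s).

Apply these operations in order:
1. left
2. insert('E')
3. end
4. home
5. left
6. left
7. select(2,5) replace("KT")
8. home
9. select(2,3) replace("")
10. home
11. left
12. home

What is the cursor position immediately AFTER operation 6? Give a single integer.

After op 1 (left): buf='VCIW' cursor=0
After op 2 (insert('E')): buf='EVCIW' cursor=1
After op 3 (end): buf='EVCIW' cursor=5
After op 4 (home): buf='EVCIW' cursor=0
After op 5 (left): buf='EVCIW' cursor=0
After op 6 (left): buf='EVCIW' cursor=0

Answer: 0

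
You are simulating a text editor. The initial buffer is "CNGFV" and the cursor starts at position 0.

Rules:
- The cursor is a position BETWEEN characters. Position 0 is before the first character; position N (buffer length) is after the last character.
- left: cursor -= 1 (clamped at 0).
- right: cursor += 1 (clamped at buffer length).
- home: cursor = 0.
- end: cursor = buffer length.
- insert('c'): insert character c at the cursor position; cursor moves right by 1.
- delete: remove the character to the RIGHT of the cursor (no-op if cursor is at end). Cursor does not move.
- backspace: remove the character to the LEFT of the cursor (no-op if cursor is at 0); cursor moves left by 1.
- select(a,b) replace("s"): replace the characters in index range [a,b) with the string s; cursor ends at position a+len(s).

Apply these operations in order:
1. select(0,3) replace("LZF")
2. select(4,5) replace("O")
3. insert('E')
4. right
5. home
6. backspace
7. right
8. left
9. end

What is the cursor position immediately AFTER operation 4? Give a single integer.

Answer: 6

Derivation:
After op 1 (select(0,3) replace("LZF")): buf='LZFFV' cursor=3
After op 2 (select(4,5) replace("O")): buf='LZFFO' cursor=5
After op 3 (insert('E')): buf='LZFFOE' cursor=6
After op 4 (right): buf='LZFFOE' cursor=6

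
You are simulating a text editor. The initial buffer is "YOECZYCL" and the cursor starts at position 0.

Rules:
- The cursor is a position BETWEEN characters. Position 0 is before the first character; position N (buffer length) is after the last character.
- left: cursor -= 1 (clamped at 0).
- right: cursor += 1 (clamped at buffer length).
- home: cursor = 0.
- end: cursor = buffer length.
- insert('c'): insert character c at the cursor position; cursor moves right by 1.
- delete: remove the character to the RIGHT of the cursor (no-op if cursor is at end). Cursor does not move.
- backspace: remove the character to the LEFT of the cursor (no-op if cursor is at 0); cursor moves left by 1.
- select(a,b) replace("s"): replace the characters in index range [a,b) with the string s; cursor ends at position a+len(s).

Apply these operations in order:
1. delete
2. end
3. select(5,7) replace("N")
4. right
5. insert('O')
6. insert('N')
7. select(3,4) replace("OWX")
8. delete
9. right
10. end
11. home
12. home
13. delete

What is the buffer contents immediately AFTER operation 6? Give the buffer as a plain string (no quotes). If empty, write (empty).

After op 1 (delete): buf='OECZYCL' cursor=0
After op 2 (end): buf='OECZYCL' cursor=7
After op 3 (select(5,7) replace("N")): buf='OECZYN' cursor=6
After op 4 (right): buf='OECZYN' cursor=6
After op 5 (insert('O')): buf='OECZYNO' cursor=7
After op 6 (insert('N')): buf='OECZYNON' cursor=8

Answer: OECZYNON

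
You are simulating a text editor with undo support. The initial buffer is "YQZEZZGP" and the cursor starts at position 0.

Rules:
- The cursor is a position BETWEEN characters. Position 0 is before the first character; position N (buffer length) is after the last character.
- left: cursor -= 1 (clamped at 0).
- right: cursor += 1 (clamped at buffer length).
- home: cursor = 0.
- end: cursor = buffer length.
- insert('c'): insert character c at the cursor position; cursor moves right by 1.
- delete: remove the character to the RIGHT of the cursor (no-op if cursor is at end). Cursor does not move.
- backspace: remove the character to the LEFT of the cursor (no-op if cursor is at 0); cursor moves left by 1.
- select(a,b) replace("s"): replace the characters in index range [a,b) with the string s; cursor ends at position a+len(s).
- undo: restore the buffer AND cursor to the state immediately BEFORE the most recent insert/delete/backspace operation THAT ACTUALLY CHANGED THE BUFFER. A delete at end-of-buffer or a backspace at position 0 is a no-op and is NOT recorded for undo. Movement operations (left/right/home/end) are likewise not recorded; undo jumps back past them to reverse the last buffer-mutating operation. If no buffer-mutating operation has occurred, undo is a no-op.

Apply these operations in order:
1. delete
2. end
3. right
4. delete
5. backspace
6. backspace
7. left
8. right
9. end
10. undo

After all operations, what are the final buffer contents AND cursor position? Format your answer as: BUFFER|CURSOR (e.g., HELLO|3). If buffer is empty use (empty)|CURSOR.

Answer: QZEZZG|6

Derivation:
After op 1 (delete): buf='QZEZZGP' cursor=0
After op 2 (end): buf='QZEZZGP' cursor=7
After op 3 (right): buf='QZEZZGP' cursor=7
After op 4 (delete): buf='QZEZZGP' cursor=7
After op 5 (backspace): buf='QZEZZG' cursor=6
After op 6 (backspace): buf='QZEZZ' cursor=5
After op 7 (left): buf='QZEZZ' cursor=4
After op 8 (right): buf='QZEZZ' cursor=5
After op 9 (end): buf='QZEZZ' cursor=5
After op 10 (undo): buf='QZEZZG' cursor=6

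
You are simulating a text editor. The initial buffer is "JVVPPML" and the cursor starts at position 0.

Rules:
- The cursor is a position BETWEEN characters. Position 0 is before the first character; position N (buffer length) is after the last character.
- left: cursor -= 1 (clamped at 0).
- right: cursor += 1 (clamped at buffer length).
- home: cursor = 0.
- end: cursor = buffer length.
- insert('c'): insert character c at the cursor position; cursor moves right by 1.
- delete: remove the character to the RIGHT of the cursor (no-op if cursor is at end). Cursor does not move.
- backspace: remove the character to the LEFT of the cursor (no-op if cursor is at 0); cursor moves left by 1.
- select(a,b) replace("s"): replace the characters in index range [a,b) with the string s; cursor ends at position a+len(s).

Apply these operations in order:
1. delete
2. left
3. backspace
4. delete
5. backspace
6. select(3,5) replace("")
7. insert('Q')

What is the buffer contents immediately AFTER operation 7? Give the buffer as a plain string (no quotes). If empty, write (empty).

Answer: VPPQ

Derivation:
After op 1 (delete): buf='VVPPML' cursor=0
After op 2 (left): buf='VVPPML' cursor=0
After op 3 (backspace): buf='VVPPML' cursor=0
After op 4 (delete): buf='VPPML' cursor=0
After op 5 (backspace): buf='VPPML' cursor=0
After op 6 (select(3,5) replace("")): buf='VPP' cursor=3
After op 7 (insert('Q')): buf='VPPQ' cursor=4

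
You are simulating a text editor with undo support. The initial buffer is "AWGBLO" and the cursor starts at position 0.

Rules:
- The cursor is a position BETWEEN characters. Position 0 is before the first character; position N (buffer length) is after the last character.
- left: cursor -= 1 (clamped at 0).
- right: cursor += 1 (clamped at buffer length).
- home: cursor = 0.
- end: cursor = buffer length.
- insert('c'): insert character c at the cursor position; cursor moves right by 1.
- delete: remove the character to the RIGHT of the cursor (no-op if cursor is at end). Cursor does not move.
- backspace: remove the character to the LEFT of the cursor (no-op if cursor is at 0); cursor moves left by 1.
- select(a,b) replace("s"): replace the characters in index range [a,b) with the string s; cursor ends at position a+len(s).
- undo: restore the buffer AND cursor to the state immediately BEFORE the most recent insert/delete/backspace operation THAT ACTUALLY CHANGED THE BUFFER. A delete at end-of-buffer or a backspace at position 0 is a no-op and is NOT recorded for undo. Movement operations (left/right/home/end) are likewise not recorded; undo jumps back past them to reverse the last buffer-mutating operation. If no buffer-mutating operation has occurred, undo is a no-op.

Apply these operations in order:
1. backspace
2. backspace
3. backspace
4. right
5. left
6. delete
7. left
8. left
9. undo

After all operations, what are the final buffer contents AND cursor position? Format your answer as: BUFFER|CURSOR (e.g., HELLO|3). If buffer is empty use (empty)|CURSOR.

Answer: AWGBLO|0

Derivation:
After op 1 (backspace): buf='AWGBLO' cursor=0
After op 2 (backspace): buf='AWGBLO' cursor=0
After op 3 (backspace): buf='AWGBLO' cursor=0
After op 4 (right): buf='AWGBLO' cursor=1
After op 5 (left): buf='AWGBLO' cursor=0
After op 6 (delete): buf='WGBLO' cursor=0
After op 7 (left): buf='WGBLO' cursor=0
After op 8 (left): buf='WGBLO' cursor=0
After op 9 (undo): buf='AWGBLO' cursor=0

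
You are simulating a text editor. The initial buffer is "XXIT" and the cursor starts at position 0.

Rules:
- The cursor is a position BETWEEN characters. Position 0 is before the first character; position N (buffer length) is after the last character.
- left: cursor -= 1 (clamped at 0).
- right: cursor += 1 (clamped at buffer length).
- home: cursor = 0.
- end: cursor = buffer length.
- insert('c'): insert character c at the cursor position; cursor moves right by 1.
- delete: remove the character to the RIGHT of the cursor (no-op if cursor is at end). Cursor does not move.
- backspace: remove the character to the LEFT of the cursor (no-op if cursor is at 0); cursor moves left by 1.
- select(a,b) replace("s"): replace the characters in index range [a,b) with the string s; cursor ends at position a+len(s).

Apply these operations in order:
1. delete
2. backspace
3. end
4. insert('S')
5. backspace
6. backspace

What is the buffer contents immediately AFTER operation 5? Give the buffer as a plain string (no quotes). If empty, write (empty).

After op 1 (delete): buf='XIT' cursor=0
After op 2 (backspace): buf='XIT' cursor=0
After op 3 (end): buf='XIT' cursor=3
After op 4 (insert('S')): buf='XITS' cursor=4
After op 5 (backspace): buf='XIT' cursor=3

Answer: XIT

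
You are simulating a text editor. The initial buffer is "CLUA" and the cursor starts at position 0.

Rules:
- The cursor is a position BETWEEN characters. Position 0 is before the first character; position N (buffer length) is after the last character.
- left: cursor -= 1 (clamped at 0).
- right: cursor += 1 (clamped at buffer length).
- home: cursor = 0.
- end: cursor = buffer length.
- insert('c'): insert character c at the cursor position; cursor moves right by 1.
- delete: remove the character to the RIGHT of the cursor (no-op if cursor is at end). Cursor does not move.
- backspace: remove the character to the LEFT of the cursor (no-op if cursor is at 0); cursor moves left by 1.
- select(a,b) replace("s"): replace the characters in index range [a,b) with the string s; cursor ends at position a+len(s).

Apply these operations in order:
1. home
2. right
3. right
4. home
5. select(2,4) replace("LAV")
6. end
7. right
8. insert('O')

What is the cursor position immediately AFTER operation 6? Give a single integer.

Answer: 5

Derivation:
After op 1 (home): buf='CLUA' cursor=0
After op 2 (right): buf='CLUA' cursor=1
After op 3 (right): buf='CLUA' cursor=2
After op 4 (home): buf='CLUA' cursor=0
After op 5 (select(2,4) replace("LAV")): buf='CLLAV' cursor=5
After op 6 (end): buf='CLLAV' cursor=5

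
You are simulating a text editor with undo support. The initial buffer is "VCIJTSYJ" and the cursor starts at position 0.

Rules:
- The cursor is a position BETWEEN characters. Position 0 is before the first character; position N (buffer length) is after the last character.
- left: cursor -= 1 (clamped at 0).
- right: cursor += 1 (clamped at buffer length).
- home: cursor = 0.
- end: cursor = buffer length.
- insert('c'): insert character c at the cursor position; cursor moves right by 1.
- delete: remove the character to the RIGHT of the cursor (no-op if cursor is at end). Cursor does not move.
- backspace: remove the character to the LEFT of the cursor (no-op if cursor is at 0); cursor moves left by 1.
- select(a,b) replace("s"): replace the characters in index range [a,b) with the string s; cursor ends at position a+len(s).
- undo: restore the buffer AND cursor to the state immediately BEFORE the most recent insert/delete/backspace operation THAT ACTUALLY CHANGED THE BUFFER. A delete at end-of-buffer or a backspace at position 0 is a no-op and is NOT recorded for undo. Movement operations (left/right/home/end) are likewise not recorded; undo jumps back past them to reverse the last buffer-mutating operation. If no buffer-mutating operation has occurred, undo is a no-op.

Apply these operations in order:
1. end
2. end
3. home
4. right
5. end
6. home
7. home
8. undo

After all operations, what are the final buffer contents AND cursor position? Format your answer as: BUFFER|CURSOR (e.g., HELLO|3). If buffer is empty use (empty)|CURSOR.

After op 1 (end): buf='VCIJTSYJ' cursor=8
After op 2 (end): buf='VCIJTSYJ' cursor=8
After op 3 (home): buf='VCIJTSYJ' cursor=0
After op 4 (right): buf='VCIJTSYJ' cursor=1
After op 5 (end): buf='VCIJTSYJ' cursor=8
After op 6 (home): buf='VCIJTSYJ' cursor=0
After op 7 (home): buf='VCIJTSYJ' cursor=0
After op 8 (undo): buf='VCIJTSYJ' cursor=0

Answer: VCIJTSYJ|0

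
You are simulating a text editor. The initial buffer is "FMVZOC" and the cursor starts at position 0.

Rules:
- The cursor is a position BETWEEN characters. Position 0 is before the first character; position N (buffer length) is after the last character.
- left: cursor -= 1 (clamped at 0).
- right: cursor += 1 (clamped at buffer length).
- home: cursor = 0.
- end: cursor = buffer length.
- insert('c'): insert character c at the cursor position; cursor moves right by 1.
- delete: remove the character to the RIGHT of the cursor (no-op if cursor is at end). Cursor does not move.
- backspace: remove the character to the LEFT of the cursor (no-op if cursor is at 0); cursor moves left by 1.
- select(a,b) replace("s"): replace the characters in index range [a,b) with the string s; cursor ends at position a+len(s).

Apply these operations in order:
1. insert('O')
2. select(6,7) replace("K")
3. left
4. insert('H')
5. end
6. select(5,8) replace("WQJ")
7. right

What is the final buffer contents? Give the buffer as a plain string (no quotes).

Answer: OFMVZWQJ

Derivation:
After op 1 (insert('O')): buf='OFMVZOC' cursor=1
After op 2 (select(6,7) replace("K")): buf='OFMVZOK' cursor=7
After op 3 (left): buf='OFMVZOK' cursor=6
After op 4 (insert('H')): buf='OFMVZOHK' cursor=7
After op 5 (end): buf='OFMVZOHK' cursor=8
After op 6 (select(5,8) replace("WQJ")): buf='OFMVZWQJ' cursor=8
After op 7 (right): buf='OFMVZWQJ' cursor=8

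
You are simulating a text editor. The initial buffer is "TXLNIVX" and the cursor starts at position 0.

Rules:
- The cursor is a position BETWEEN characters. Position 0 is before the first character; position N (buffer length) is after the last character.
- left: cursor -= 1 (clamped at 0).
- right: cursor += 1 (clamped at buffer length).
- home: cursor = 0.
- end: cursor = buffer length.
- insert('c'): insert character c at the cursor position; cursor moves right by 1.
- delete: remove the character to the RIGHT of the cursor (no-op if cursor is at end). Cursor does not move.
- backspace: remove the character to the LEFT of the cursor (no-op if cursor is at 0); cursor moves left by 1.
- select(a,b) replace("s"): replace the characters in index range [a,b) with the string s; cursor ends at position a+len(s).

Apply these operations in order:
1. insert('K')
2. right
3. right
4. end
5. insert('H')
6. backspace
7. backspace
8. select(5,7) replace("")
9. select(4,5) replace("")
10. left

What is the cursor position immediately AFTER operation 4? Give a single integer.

After op 1 (insert('K')): buf='KTXLNIVX' cursor=1
After op 2 (right): buf='KTXLNIVX' cursor=2
After op 3 (right): buf='KTXLNIVX' cursor=3
After op 4 (end): buf='KTXLNIVX' cursor=8

Answer: 8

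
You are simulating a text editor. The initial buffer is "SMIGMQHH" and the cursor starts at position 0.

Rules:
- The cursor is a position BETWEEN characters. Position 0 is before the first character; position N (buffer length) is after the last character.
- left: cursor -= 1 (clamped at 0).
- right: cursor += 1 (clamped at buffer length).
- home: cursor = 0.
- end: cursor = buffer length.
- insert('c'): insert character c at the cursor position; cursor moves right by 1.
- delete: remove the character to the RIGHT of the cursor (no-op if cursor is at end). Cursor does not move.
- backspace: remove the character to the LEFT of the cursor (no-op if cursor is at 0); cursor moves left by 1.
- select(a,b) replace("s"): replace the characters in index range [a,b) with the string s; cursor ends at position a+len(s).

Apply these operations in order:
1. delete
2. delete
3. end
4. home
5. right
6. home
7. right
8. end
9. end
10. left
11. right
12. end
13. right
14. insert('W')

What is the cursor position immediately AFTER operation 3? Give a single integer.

After op 1 (delete): buf='MIGMQHH' cursor=0
After op 2 (delete): buf='IGMQHH' cursor=0
After op 3 (end): buf='IGMQHH' cursor=6

Answer: 6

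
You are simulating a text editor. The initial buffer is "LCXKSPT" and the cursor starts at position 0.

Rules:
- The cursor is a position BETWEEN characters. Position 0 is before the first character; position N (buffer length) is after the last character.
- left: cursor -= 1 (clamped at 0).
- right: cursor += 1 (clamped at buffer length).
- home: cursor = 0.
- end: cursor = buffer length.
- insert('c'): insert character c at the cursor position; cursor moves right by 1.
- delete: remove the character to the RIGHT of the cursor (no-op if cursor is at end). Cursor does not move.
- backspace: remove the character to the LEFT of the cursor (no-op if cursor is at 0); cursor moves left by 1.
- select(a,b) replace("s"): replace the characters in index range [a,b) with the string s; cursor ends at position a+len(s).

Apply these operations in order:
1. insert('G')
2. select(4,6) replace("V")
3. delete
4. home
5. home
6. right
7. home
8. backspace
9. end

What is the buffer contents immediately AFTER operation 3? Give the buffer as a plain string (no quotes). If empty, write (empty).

After op 1 (insert('G')): buf='GLCXKSPT' cursor=1
After op 2 (select(4,6) replace("V")): buf='GLCXVPT' cursor=5
After op 3 (delete): buf='GLCXVT' cursor=5

Answer: GLCXVT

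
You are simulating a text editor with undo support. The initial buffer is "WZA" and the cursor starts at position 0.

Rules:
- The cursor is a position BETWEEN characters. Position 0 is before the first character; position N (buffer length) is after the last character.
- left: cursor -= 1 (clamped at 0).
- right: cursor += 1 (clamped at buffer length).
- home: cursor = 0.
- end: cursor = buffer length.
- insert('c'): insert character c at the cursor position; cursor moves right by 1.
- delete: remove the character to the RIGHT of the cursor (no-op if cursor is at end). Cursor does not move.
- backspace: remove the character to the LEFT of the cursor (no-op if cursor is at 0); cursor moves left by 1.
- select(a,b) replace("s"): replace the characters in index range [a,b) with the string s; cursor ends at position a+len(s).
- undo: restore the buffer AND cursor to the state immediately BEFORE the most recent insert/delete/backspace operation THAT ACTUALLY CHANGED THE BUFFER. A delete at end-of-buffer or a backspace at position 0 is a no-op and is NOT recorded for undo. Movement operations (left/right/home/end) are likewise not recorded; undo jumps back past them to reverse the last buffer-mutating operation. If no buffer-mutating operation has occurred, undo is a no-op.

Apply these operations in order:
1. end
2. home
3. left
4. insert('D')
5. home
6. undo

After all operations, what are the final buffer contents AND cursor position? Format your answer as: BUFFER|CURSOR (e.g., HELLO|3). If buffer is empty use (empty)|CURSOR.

After op 1 (end): buf='WZA' cursor=3
After op 2 (home): buf='WZA' cursor=0
After op 3 (left): buf='WZA' cursor=0
After op 4 (insert('D')): buf='DWZA' cursor=1
After op 5 (home): buf='DWZA' cursor=0
After op 6 (undo): buf='WZA' cursor=0

Answer: WZA|0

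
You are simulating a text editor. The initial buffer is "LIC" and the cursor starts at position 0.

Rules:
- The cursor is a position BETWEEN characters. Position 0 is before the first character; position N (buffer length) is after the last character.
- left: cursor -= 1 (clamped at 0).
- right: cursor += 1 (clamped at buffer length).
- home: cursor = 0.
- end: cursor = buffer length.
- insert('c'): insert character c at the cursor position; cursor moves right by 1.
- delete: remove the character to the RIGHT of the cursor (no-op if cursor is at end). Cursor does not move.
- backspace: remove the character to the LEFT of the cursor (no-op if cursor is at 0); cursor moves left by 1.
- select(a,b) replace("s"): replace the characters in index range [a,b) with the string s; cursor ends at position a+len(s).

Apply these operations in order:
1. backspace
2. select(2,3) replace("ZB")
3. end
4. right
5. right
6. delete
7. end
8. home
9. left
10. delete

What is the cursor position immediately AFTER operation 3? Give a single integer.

Answer: 4

Derivation:
After op 1 (backspace): buf='LIC' cursor=0
After op 2 (select(2,3) replace("ZB")): buf='LIZB' cursor=4
After op 3 (end): buf='LIZB' cursor=4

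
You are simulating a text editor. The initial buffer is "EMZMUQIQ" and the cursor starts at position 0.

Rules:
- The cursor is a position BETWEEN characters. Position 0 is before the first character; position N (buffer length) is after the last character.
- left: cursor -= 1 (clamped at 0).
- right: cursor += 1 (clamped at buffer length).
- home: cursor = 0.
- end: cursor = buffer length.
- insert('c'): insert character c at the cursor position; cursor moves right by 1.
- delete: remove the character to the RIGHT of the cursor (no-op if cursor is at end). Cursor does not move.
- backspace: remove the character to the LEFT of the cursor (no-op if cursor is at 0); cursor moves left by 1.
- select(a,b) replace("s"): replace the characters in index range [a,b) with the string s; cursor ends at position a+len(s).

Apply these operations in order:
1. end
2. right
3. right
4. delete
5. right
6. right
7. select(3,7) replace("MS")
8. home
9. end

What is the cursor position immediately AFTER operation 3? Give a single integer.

Answer: 8

Derivation:
After op 1 (end): buf='EMZMUQIQ' cursor=8
After op 2 (right): buf='EMZMUQIQ' cursor=8
After op 3 (right): buf='EMZMUQIQ' cursor=8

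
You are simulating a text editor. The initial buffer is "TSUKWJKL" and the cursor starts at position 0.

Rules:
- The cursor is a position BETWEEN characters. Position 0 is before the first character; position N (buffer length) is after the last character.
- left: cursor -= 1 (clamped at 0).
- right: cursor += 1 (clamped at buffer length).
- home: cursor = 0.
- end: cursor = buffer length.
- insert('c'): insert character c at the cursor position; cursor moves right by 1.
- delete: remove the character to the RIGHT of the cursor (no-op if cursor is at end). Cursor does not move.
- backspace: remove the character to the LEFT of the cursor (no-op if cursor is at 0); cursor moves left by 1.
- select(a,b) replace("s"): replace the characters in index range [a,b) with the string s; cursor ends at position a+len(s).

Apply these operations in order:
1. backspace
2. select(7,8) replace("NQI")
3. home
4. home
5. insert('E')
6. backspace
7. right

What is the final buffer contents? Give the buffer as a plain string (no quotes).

Answer: TSUKWJKNQI

Derivation:
After op 1 (backspace): buf='TSUKWJKL' cursor=0
After op 2 (select(7,8) replace("NQI")): buf='TSUKWJKNQI' cursor=10
After op 3 (home): buf='TSUKWJKNQI' cursor=0
After op 4 (home): buf='TSUKWJKNQI' cursor=0
After op 5 (insert('E')): buf='ETSUKWJKNQI' cursor=1
After op 6 (backspace): buf='TSUKWJKNQI' cursor=0
After op 7 (right): buf='TSUKWJKNQI' cursor=1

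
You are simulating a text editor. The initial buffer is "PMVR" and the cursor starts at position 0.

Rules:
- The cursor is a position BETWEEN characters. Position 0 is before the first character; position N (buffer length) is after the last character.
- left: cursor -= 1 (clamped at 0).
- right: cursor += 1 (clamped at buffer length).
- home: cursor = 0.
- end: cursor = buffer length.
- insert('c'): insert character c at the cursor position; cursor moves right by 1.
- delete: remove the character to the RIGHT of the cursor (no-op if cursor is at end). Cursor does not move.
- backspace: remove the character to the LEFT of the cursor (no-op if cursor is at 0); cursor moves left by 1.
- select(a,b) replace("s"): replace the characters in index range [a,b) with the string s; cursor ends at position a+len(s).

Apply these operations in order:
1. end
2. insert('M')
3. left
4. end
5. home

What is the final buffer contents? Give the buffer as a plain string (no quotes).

Answer: PMVRM

Derivation:
After op 1 (end): buf='PMVR' cursor=4
After op 2 (insert('M')): buf='PMVRM' cursor=5
After op 3 (left): buf='PMVRM' cursor=4
After op 4 (end): buf='PMVRM' cursor=5
After op 5 (home): buf='PMVRM' cursor=0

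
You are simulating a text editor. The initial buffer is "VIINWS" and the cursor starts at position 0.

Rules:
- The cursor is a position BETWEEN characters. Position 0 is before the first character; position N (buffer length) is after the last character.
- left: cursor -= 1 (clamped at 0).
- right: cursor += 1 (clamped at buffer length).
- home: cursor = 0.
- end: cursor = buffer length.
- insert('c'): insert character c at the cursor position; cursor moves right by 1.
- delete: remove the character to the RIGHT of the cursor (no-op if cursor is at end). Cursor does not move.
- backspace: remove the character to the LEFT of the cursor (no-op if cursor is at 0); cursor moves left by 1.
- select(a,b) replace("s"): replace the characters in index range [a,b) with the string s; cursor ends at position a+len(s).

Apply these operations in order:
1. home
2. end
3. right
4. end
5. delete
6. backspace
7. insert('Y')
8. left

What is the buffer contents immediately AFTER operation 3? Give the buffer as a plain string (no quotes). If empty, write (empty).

Answer: VIINWS

Derivation:
After op 1 (home): buf='VIINWS' cursor=0
After op 2 (end): buf='VIINWS' cursor=6
After op 3 (right): buf='VIINWS' cursor=6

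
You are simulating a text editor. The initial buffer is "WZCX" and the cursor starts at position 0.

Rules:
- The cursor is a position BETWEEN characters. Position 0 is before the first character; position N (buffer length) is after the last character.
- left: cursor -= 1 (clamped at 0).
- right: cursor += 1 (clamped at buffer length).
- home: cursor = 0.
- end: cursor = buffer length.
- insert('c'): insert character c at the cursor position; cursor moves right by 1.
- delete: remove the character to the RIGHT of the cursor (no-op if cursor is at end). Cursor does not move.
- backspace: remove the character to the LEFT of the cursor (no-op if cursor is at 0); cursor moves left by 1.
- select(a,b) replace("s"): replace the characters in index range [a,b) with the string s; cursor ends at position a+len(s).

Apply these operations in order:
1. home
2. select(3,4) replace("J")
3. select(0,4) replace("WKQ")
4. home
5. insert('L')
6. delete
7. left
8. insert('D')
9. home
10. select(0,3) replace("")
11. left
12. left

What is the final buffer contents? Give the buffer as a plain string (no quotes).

Answer: Q

Derivation:
After op 1 (home): buf='WZCX' cursor=0
After op 2 (select(3,4) replace("J")): buf='WZCJ' cursor=4
After op 3 (select(0,4) replace("WKQ")): buf='WKQ' cursor=3
After op 4 (home): buf='WKQ' cursor=0
After op 5 (insert('L')): buf='LWKQ' cursor=1
After op 6 (delete): buf='LKQ' cursor=1
After op 7 (left): buf='LKQ' cursor=0
After op 8 (insert('D')): buf='DLKQ' cursor=1
After op 9 (home): buf='DLKQ' cursor=0
After op 10 (select(0,3) replace("")): buf='Q' cursor=0
After op 11 (left): buf='Q' cursor=0
After op 12 (left): buf='Q' cursor=0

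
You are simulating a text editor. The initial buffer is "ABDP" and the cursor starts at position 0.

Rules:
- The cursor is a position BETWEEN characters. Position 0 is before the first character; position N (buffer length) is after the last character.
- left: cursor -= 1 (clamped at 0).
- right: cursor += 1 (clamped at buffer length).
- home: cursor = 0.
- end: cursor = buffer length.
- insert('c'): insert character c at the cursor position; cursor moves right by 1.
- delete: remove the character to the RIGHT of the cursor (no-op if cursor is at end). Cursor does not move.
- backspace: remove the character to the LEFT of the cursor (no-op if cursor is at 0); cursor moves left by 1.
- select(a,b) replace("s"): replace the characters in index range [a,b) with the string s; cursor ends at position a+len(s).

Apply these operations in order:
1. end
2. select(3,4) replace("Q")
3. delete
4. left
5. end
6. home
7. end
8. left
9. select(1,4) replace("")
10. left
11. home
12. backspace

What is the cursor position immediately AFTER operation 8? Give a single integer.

After op 1 (end): buf='ABDP' cursor=4
After op 2 (select(3,4) replace("Q")): buf='ABDQ' cursor=4
After op 3 (delete): buf='ABDQ' cursor=4
After op 4 (left): buf='ABDQ' cursor=3
After op 5 (end): buf='ABDQ' cursor=4
After op 6 (home): buf='ABDQ' cursor=0
After op 7 (end): buf='ABDQ' cursor=4
After op 8 (left): buf='ABDQ' cursor=3

Answer: 3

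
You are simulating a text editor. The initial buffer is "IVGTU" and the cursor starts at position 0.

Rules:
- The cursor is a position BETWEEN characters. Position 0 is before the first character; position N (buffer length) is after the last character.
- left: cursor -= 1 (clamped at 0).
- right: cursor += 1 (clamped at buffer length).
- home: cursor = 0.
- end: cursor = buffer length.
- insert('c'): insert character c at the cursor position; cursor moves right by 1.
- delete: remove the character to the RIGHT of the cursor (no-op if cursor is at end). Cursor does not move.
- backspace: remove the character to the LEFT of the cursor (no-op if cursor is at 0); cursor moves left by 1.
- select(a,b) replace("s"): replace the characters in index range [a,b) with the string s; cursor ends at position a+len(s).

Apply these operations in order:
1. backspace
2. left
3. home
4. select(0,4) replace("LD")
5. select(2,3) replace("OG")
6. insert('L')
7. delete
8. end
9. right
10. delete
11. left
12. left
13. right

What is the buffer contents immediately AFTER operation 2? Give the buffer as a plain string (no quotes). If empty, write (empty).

After op 1 (backspace): buf='IVGTU' cursor=0
After op 2 (left): buf='IVGTU' cursor=0

Answer: IVGTU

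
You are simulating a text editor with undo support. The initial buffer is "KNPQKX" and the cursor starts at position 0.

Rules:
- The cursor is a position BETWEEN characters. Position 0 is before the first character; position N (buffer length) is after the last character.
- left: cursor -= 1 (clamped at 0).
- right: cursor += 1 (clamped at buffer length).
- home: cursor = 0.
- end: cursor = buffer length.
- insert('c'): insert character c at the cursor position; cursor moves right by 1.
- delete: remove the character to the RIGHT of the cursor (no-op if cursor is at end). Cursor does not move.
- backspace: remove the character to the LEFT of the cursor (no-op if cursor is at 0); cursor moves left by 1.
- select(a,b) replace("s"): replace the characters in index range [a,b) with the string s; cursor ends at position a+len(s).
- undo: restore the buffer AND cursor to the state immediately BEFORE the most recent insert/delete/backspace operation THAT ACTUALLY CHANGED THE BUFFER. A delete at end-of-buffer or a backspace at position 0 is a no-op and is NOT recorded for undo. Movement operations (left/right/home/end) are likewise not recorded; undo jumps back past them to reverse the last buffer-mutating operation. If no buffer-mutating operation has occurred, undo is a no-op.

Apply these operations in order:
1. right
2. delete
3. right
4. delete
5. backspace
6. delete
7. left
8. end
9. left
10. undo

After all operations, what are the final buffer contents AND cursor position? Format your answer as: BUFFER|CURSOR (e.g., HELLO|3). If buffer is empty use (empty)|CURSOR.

After op 1 (right): buf='KNPQKX' cursor=1
After op 2 (delete): buf='KPQKX' cursor=1
After op 3 (right): buf='KPQKX' cursor=2
After op 4 (delete): buf='KPKX' cursor=2
After op 5 (backspace): buf='KKX' cursor=1
After op 6 (delete): buf='KX' cursor=1
After op 7 (left): buf='KX' cursor=0
After op 8 (end): buf='KX' cursor=2
After op 9 (left): buf='KX' cursor=1
After op 10 (undo): buf='KKX' cursor=1

Answer: KKX|1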